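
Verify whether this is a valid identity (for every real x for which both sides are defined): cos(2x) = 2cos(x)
Claim: cos(2x) = 2cos(x).
Test a specific point where both sides are defined: x = π/2.
LHS = cos(2x) ≈ -1.0000
RHS = 2cos(x) ≈ 0.0000
Since -1.0000 ≠ 0.0000, the equation fails at this point, so it cannot hold for every real x for which both sides are defined.
The correct double-angle formula is cos(2x) = cos²x - sin²x.

Conclusion: No, this is NOT an identity.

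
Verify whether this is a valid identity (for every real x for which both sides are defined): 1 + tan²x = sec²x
Yes, this is an identity.

Claim: 1 + tan²x = sec²x.
Reasoning: Start from sin²x + cos²x = 1 and divide every term by cos²x (allowed wherever tan x and sec x are defined): tan²x + 1 = 1/cos²x = sec²x.
So the two sides agree for every real x for which both sides are defined.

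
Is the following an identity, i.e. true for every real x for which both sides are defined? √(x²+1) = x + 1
No, this is NOT an identity.

Claim: √(x²+1) = x + 1.
Test a specific point where both sides are defined: x = -2.
LHS = √(x²+1) ≈ 2.2361
RHS = x + 1 ≈ -1.0000
Since 2.2361 ≠ -1.0000, the equation fails at this point, so it cannot hold for every real x for which both sides are defined.
(x+1)² = x² + 2x + 1 ≠ x² + 1 unless x = 0.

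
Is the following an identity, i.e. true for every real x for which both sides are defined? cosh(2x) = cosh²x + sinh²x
Claim: cosh(2x) = cosh²x + sinh²x.
Reasoning: cosh²x = (e^(2x) + 2 + e^(-2x))/4 and sinh²x = (e^(2x) - 2 + e^(-2x))/4. Adding gives (2e^(2x) + 2e^(-2x))/4 = (e^(2x) + e^(-2x))/2 = cosh(2x).
So the two sides agree for every real x for which both sides are defined.

Conclusion: Yes, this is an identity.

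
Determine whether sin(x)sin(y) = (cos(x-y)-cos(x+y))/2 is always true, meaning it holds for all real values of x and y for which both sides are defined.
Claim: sin(x)sin(y) = (cos(x-y)-cos(x+y))/2.
Reasoning: cos(x-y) = cos(x)cos(y) + sin(x)sin(y) and cos(x+y) = cos(x)cos(y) - sin(x)sin(y). Subtracting, cos(x-y) - cos(x+y) = 2sin(x)sin(y); divide by 2.
So the two sides agree for all real values of x and y for which both sides are defined.

Conclusion: Yes, this is an identity.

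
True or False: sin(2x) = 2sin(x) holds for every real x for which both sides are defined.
False.

Claim: sin(2x) = 2sin(x).
Test a specific point where both sides are defined: x = 2π/3.
LHS = sin(2x) ≈ -0.8660
RHS = 2sin(x) ≈ 1.7321
Since -0.8660 ≠ 1.7321, the equation fails at this point, so it cannot hold for every real x for which both sides are defined.
The correct double-angle formula is sin(2x) = 2sin(x)cos(x).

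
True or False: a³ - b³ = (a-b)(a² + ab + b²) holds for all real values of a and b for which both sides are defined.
True.

Claim: a³ - b³ = (a-b)(a² + ab + b²).
Reasoning: Expand the right side: (a-b)(a² + ab + b²) = a³ + a²b + ab² - a²b - ab² - b³ = a³ - b³ (the middle terms cancel in pairs).
So the two sides agree for all real values of a and b for which both sides are defined.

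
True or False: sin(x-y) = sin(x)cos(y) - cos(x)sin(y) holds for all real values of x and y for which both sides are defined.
True.

Claim: sin(x-y) = sin(x)cos(y) - cos(x)sin(y).
Reasoning: Replace y by -y in sin(x+y) = sin(x)cos(y) + cos(x)sin(y) and use cos(-y) = cos(y), sin(-y) = -sin(y): sin(x-y) = sin(x)cos(y) - cos(x)sin(y).
So the two sides agree for all real values of x and y for which both sides are defined.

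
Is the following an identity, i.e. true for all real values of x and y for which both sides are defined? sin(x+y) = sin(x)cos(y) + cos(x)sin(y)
Yes, this is an identity.

Claim: sin(x+y) = sin(x)cos(y) + cos(x)sin(y).
Reasoning: By Euler's formula e^(i(x+y)) = e^(ix)·e^(iy) = (cos x + i·sin x)(cos y + i·sin y). The imaginary part of the left side is sin(x+y); the imaginary part of the product is sin(x)cos(y) + cos(x)sin(y).
So the two sides agree for all real values of x and y for which both sides are defined.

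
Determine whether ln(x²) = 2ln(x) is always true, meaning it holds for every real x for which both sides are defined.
Claim: ln(x²) = 2ln(x).
Reasoning: The right side requires x > 0. For x > 0, x² = (e^(ln x))² = e^(2ln x), so ln(x²) = 2ln(x). (For x < 0 the right side is undefined, so those values are outside the claim.)
So the two sides agree for every real x for which both sides are defined.

Conclusion: Yes, this is an identity.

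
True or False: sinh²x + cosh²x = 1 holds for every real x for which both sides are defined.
False.

Claim: sinh²x + cosh²x = 1.
Test a specific point where both sides are defined: x = -3.
LHS = sinh²x + cosh²x ≈ 201.7156
RHS = 1 ≈ 1.0000
Since 201.7156 ≠ 1.0000, the equation fails at this point, so it cannot hold for every real x for which both sides are defined.
The correct hyperbolic identity is cosh²x - sinh²x = 1 (a difference); the sum sinh²x + cosh²x equals cosh(2x).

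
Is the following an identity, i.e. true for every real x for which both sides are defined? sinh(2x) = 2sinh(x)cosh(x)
Claim: sinh(2x) = 2sinh(x)cosh(x).
Reasoning: 2sinh(x)cosh(x) = 2 · (e^x - e^-x)/2 · (e^x + e^-x)/2 = (e^(2x) - e^(-2x))/2 = sinh(2x).
So the two sides agree for every real x for which both sides are defined.

Conclusion: Yes, this is an identity.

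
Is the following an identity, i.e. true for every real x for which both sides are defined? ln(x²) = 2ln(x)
Claim: ln(x²) = 2ln(x).
Reasoning: The right side requires x > 0. For x > 0, x² = (e^(ln x))² = e^(2ln x), so ln(x²) = 2ln(x). (For x < 0 the right side is undefined, so those values are outside the claim.)
So the two sides agree for every real x for which both sides are defined.

Conclusion: Yes, this is an identity.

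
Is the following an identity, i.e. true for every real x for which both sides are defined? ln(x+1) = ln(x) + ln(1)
Claim: ln(x+1) = ln(x) + ln(1).
Test a specific point where both sides are defined: x = 3.
LHS = ln(x+1) ≈ 1.3863
RHS = ln(x) + ln(1) ≈ 1.0986
Since 1.3863 ≠ 1.0986, the equation fails at this point, so it cannot hold for every real x for which both sides are defined.
ln(1) = 0, so the right side is just ln(x), which differs from ln(x+1).

Conclusion: No, this is NOT an identity.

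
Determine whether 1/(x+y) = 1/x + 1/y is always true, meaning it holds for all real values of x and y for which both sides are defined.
Claim: 1/(x+y) = 1/x + 1/y.
Test a specific point where both sides are defined: x = -1, y = -3.
LHS = 1/(x+y) ≈ -0.2500
RHS = 1/x + 1/y ≈ -1.3333
Since -0.2500 ≠ -1.3333, the equation fails at this point, so it cannot hold for all real values of x and y for which both sides are defined.
1/x + 1/y = (x+y)/(xy), which is not 1/(x+y).

Conclusion: No, this is NOT an identity.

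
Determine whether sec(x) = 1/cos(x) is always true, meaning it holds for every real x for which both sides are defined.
Yes, this is an identity.

Claim: sec(x) = 1/cos(x).
Reasoning: sec(x) is by definition the reciprocal of cos(x), wherever cos(x) ≠ 0.
So the two sides agree for every real x for which both sides are defined.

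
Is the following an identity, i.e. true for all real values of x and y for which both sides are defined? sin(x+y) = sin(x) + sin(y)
No, this is NOT an identity.

Claim: sin(x+y) = sin(x) + sin(y).
Test a specific point where both sides are defined: x = -π/3, y = 2π/3.
LHS = sin(x+y) ≈ 0.8660
RHS = sin(x) + sin(y) ≈ 0.0000
Since 0.8660 ≠ 0.0000, the equation fails at this point, so it cannot hold for all real values of x and y for which both sides are defined.
The correct expansion is sin(x+y) = sin(x)cos(y) + cos(x)sin(y); sine is not additive.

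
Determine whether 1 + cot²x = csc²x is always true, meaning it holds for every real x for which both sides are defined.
Claim: 1 + cot²x = csc²x.
Reasoning: Start from sin²x + cos²x = 1 and divide every term by sin²x (allowed wherever cot x and csc x are defined): 1 + cot²x = 1/sin²x = csc²x.
So the two sides agree for every real x for which both sides are defined.

Conclusion: Yes, this is an identity.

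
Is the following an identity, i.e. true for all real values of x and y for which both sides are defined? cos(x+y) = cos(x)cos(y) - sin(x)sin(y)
Yes, this is an identity.

Claim: cos(x+y) = cos(x)cos(y) - sin(x)sin(y).
Reasoning: By Euler's formula e^(i(x+y)) = e^(ix)·e^(iy) = (cos x + i·sin x)(cos y + i·sin y). The real part of the left side is cos(x+y); the real part of the product is cos(x)cos(y) - sin(x)sin(y) (since i·i = -1).
So the two sides agree for all real values of x and y for which both sides are defined.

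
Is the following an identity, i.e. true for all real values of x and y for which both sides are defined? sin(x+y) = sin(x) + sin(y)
Claim: sin(x+y) = sin(x) + sin(y).
Test a specific point where both sides are defined: x = π/6, y = 3π/4.
LHS = sin(x+y) ≈ 0.2588
RHS = sin(x) + sin(y) ≈ 1.2071
Since 0.2588 ≠ 1.2071, the equation fails at this point, so it cannot hold for all real values of x and y for which both sides are defined.
The correct expansion is sin(x+y) = sin(x)cos(y) + cos(x)sin(y); sine is not additive.

Conclusion: No, this is NOT an identity.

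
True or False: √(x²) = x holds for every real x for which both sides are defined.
False.

Claim: √(x²) = x.
Test a specific point where both sides are defined: x = -2.
LHS = √(x²) ≈ 2.0000
RHS = x ≈ -2.0000
Since 2.0000 ≠ -2.0000, the equation fails at this point, so it cannot hold for every real x for which both sides are defined.
√(x²) = |x|, which differs from x whenever x < 0 (both sides are defined for every real x).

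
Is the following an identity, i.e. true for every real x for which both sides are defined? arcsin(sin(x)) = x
Claim: arcsin(sin(x)) = x.
Test a specific point where both sides are defined: x = π.
LHS = arcsin(sin(x)) ≈ 0.0000
RHS = x ≈ 3.1416
Since 0.0000 ≠ 3.1416, the equation fails at this point, so it cannot hold for every real x for which both sides are defined.
arcsin only returns values in [-π/2, π/2], so arcsin(sin(x)) = x holds only for x in that interval, not for all real x.

Conclusion: No, this is NOT an identity.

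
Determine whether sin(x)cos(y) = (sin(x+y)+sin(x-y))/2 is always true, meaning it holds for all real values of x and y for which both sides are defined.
Yes, this is an identity.

Claim: sin(x)cos(y) = (sin(x+y)+sin(x-y))/2.
Reasoning: sin(x+y) = sin(x)cos(y) + cos(x)sin(y) and sin(x-y) = sin(x)cos(y) - cos(x)sin(y). Adding, sin(x+y) + sin(x-y) = 2sin(x)cos(y); divide by 2.
So the two sides agree for all real values of x and y for which both sides are defined.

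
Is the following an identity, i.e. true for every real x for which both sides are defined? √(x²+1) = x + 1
No, this is NOT an identity.

Claim: √(x²+1) = x + 1.
Test a specific point where both sides are defined: x = -2.
LHS = √(x²+1) ≈ 2.2361
RHS = x + 1 ≈ -1.0000
Since 2.2361 ≠ -1.0000, the equation fails at this point, so it cannot hold for every real x for which both sides are defined.
(x+1)² = x² + 2x + 1 ≠ x² + 1 unless x = 0.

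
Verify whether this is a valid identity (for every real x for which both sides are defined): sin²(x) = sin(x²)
Claim: sin²(x) = sin(x²).
Test a specific point where both sides are defined: x = π/4.
LHS = sin²(x) ≈ 0.5000
RHS = sin(x²) ≈ 0.5785
Since 0.5000 ≠ 0.5785, the equation fails at this point, so it cannot hold for every real x for which both sides are defined.
sin²(x) means (sin x)², squaring the output; sin(x²) squares the input. These are different functions.

Conclusion: No, this is NOT an identity.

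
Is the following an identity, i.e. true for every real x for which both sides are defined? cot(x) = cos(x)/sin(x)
Claim: cot(x) = cos(x)/sin(x).
Reasoning: cot(x) is defined as 1/tan(x) = 1/(sin(x)/cos(x)) = cos(x)/sin(x), wherever sin(x) ≠ 0.
So the two sides agree for every real x for which both sides are defined.

Conclusion: Yes, this is an identity.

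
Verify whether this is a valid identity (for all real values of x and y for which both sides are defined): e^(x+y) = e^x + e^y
Claim: e^(x+y) = e^x + e^y.
Test a specific point where both sides are defined: x = 1/2, y = 4.
LHS = e^(x+y) ≈ 90.0171
RHS = e^x + e^y ≈ 56.2469
Since 90.0171 ≠ 56.2469, the equation fails at this point, so it cannot hold for all real values of x and y for which both sides are defined.
The correct rule is e^(x+y) = e^x · e^y (a product, not a sum).

Conclusion: No, this is NOT an identity.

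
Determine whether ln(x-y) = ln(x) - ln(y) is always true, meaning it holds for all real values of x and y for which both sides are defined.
No, this is NOT an identity.

Claim: ln(x-y) = ln(x) - ln(y).
Test a specific point where both sides are defined: x = 5, y = 4.
LHS = ln(x-y) ≈ 0.0000
RHS = ln(x) - ln(y) ≈ 0.2231
Since 0.0000 ≠ 0.2231, the equation fails at this point, so it cannot hold for all real values of x and y for which both sides are defined.
ln(x) - ln(y) = ln(x/y), not ln(x-y).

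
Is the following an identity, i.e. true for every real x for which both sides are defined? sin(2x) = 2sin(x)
No, this is NOT an identity.

Claim: sin(2x) = 2sin(x).
Test a specific point where both sides are defined: x = -π/6.
LHS = sin(2x) ≈ -0.8660
RHS = 2sin(x) ≈ -1.0000
Since -0.8660 ≠ -1.0000, the equation fails at this point, so it cannot hold for every real x for which both sides are defined.
The correct double-angle formula is sin(2x) = 2sin(x)cos(x).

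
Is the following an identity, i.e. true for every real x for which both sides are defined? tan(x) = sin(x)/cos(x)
Yes, this is an identity.

Claim: tan(x) = sin(x)/cos(x).
Reasoning: For an angle x whose terminal point on the unit circle is (cos x, sin x), tan(x) is defined as the ratio (second coordinate)/(first coordinate) = sin(x)/cos(x), wherever cos(x) ≠ 0.
So the two sides agree for every real x for which both sides are defined.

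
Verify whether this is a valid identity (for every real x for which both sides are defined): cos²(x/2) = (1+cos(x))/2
Yes, this is an identity.

Claim: cos²(x/2) = (1+cos(x))/2.
Reasoning: Use cos(2θ) = 2cos²θ - 1 with θ = x/2: cos(x) = 2cos²(x/2) - 1. Solving for cos²(x/2) gives (1 + cos(x))/2.
So the two sides agree for every real x for which both sides are defined.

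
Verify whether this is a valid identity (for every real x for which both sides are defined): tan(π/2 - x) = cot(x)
Yes, this is an identity.

Claim: tan(π/2 - x) = cot(x).
Reasoning: tan(π/2 - x) = sin(π/2 - x)/cos(π/2 - x) = cos(x)/sin(x) = cot(x), using the cofunction identities sin(π/2 - x) = cos(x) and cos(π/2 - x) = sin(x).
So the two sides agree for every real x for which both sides are defined.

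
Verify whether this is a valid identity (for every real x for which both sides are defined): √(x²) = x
Claim: √(x²) = x.
Test a specific point where both sides are defined: x = -3.
LHS = √(x²) ≈ 3.0000
RHS = x ≈ -3.0000
Since 3.0000 ≠ -3.0000, the equation fails at this point, so it cannot hold for every real x for which both sides are defined.
√(x²) = |x|, which differs from x whenever x < 0 (both sides are defined for every real x).

Conclusion: No, this is NOT an identity.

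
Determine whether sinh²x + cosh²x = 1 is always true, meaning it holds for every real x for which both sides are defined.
No, this is NOT an identity.

Claim: sinh²x + cosh²x = 1.
Test a specific point where both sides are defined: x = -2.
LHS = sinh²x + cosh²x ≈ 27.3082
RHS = 1 ≈ 1.0000
Since 27.3082 ≠ 1.0000, the equation fails at this point, so it cannot hold for every real x for which both sides are defined.
The correct hyperbolic identity is cosh²x - sinh²x = 1 (a difference); the sum sinh²x + cosh²x equals cosh(2x).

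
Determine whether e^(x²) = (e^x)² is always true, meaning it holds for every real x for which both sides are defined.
Claim: e^(x²) = (e^x)².
Test a specific point where both sides are defined: x = 3.
LHS = e^(x²) ≈ 8103.0839
RHS = (e^x)² ≈ 403.4288
Since 8103.0839 ≠ 403.4288, the equation fails at this point, so it cannot hold for every real x for which both sides are defined.
(e^x)² = e^(2x), and 2x ≠ x² in general.

Conclusion: No, this is NOT an identity.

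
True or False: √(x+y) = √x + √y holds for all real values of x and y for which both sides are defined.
False.

Claim: √(x+y) = √x + √y.
Test a specific point where both sides are defined: x = 2, y = 1.
LHS = √(x+y) ≈ 1.7321
RHS = √x + √y ≈ 2.4142
Since 1.7321 ≠ 2.4142, the equation fails at this point, so it cannot hold for all real values of x and y for which both sides are defined.
Squaring the right side gives x + 2√(xy) + y, not x + y.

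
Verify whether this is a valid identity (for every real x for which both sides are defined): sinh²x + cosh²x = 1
Claim: sinh²x + cosh²x = 1.
Test a specific point where both sides are defined: x = 2.
LHS = sinh²x + cosh²x ≈ 27.3082
RHS = 1 ≈ 1.0000
Since 27.3082 ≠ 1.0000, the equation fails at this point, so it cannot hold for every real x for which both sides are defined.
The correct hyperbolic identity is cosh²x - sinh²x = 1 (a difference); the sum sinh²x + cosh²x equals cosh(2x).

Conclusion: No, this is NOT an identity.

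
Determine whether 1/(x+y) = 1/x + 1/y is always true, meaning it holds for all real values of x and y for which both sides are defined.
No, this is NOT an identity.

Claim: 1/(x+y) = 1/x + 1/y.
Test a specific point where both sides are defined: x = -2, y = 3.
LHS = 1/(x+y) ≈ 1.0000
RHS = 1/x + 1/y ≈ -0.1667
Since 1.0000 ≠ -0.1667, the equation fails at this point, so it cannot hold for all real values of x and y for which both sides are defined.
1/x + 1/y = (x+y)/(xy), which is not 1/(x+y).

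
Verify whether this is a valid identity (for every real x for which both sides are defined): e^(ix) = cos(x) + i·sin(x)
Yes, this is an identity.

Claim: e^(ix) = cos(x) + i·sin(x).
Reasoning: Euler's formula. Expand e^(ix) = Σ (ix)^k / k!. Since i² = -1, the even-k terms are Σ (-1)^m x^(2m)/(2m)! = cos(x) and the odd-k terms are i · Σ (-1)^m x^(2m+1)/(2m+1)! = i·sin(x).
So the two sides agree for every real x for which both sides are defined.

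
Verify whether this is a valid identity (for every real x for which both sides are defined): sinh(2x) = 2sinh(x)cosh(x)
Claim: sinh(2x) = 2sinh(x)cosh(x).
Reasoning: 2sinh(x)cosh(x) = 2 · (e^x - e^-x)/2 · (e^x + e^-x)/2 = (e^(2x) - e^(-2x))/2 = sinh(2x).
So the two sides agree for every real x for which both sides are defined.

Conclusion: Yes, this is an identity.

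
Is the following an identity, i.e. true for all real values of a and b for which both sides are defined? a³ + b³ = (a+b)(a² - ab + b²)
Claim: a³ + b³ = (a+b)(a² - ab + b²).
Reasoning: Expand the right side: (a+b)(a² - ab + b²) = a³ - a²b + ab² + a²b - ab² + b³ = a³ + b³ (the middle terms cancel in pairs).
So the two sides agree for all real values of a and b for which both sides are defined.

Conclusion: Yes, this is an identity.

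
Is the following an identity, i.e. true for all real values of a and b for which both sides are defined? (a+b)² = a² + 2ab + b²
Yes, this is an identity.

Claim: (a+b)² = a² + 2ab + b².
Reasoning: Expand: (a+b)² = (a+b)(a+b) = a·a + a·b + b·a + b·b = a² + 2ab + b².
So the two sides agree for all real values of a and b for which both sides are defined.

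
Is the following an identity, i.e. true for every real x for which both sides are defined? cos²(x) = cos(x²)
No, this is NOT an identity.

Claim: cos²(x) = cos(x²).
Test a specific point where both sides are defined: x = 2π/3.
LHS = cos²(x) ≈ 0.2500
RHS = cos(x²) ≈ -0.3202
Since 0.2500 ≠ -0.3202, the equation fails at this point, so it cannot hold for every real x for which both sides are defined.
cos²(x) means (cos x)², squaring the output; cos(x²) squares the input. These are different functions.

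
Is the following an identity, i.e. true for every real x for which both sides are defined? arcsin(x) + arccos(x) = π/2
Yes, this is an identity.

Claim: arcsin(x) + arccos(x) = π/2.
Reasoning: Both sides are defined for -1 ≤ x ≤ 1. Let θ = arcsin(x), so sin θ = x and θ ∈ [-π/2, π/2]. Then cos(π/2 - θ) = sin θ = x and π/2 - θ ∈ [0, π], which is exactly the range of arccos, so arccos(x) = π/2 - θ. Adding: arcsin(x) + arccos(x) = θ + (π/2 - θ) = π/2.
So the two sides agree for every real x for which both sides are defined.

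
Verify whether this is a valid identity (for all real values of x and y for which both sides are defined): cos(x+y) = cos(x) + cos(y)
Claim: cos(x+y) = cos(x) + cos(y).
Test a specific point where both sides are defined: x = -π/4, y = π/3.
LHS = cos(x+y) ≈ 0.9659
RHS = cos(x) + cos(y) ≈ 1.2071
Since 0.9659 ≠ 1.2071, the equation fails at this point, so it cannot hold for all real values of x and y for which both sides are defined.
The correct expansion is cos(x+y) = cos(x)cos(y) - sin(x)sin(y); cosine is not additive.

Conclusion: No, this is NOT an identity.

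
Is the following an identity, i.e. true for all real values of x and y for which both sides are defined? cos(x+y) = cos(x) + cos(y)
No, this is NOT an identity.

Claim: cos(x+y) = cos(x) + cos(y).
Test a specific point where both sides are defined: x = π, y = -π/2.
LHS = cos(x+y) ≈ 0.0000
RHS = cos(x) + cos(y) ≈ -1.0000
Since 0.0000 ≠ -1.0000, the equation fails at this point, so it cannot hold for all real values of x and y for which both sides are defined.
The correct expansion is cos(x+y) = cos(x)cos(y) - sin(x)sin(y); cosine is not additive.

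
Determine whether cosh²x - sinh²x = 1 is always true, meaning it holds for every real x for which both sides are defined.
Yes, this is an identity.

Claim: cosh²x - sinh²x = 1.
Reasoning: With cosh(x) = (e^x + e^-x)/2 and sinh(x) = (e^x - e^-x)/2: cosh²x = (e^(2x) + 2 + e^(-2x))/4 and sinh²x = (e^(2x) - 2 + e^(-2x))/4. Subtracting leaves 4/4 = 1.
So the two sides agree for every real x for which both sides are defined.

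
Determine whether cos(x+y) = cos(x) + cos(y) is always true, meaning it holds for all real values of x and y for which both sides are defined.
Claim: cos(x+y) = cos(x) + cos(y).
Test a specific point where both sides are defined: x = π/6, y = π/2.
LHS = cos(x+y) ≈ -0.5000
RHS = cos(x) + cos(y) ≈ 0.8660
Since -0.5000 ≠ 0.8660, the equation fails at this point, so it cannot hold for all real values of x and y for which both sides are defined.
The correct expansion is cos(x+y) = cos(x)cos(y) - sin(x)sin(y); cosine is not additive.

Conclusion: No, this is NOT an identity.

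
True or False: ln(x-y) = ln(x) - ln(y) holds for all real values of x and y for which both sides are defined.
False.

Claim: ln(x-y) = ln(x) - ln(y).
Test a specific point where both sides are defined: x = 3, y = 1.
LHS = ln(x-y) ≈ 0.6931
RHS = ln(x) - ln(y) ≈ 1.0986
Since 0.6931 ≠ 1.0986, the equation fails at this point, so it cannot hold for all real values of x and y for which both sides are defined.
ln(x) - ln(y) = ln(x/y), not ln(x-y).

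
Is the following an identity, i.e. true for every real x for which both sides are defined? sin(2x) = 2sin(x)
No, this is NOT an identity.

Claim: sin(2x) = 2sin(x).
Test a specific point where both sides are defined: x = -π/4.
LHS = sin(2x) ≈ -1.0000
RHS = 2sin(x) ≈ -1.4142
Since -1.0000 ≠ -1.4142, the equation fails at this point, so it cannot hold for every real x for which both sides are defined.
The correct double-angle formula is sin(2x) = 2sin(x)cos(x).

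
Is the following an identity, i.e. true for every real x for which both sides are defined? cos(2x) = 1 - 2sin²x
Yes, this is an identity.

Claim: cos(2x) = 1 - 2sin²x.
Reasoning: cos(2x) = cos²x - sin²x. Replace cos²x by 1 - sin²x: (1 - sin²x) - sin²x = 1 - 2sin²x.
So the two sides agree for every real x for which both sides are defined.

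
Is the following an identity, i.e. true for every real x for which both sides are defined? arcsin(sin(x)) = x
No, this is NOT an identity.

Claim: arcsin(sin(x)) = x.
Test a specific point where both sides are defined: x = 2π/3.
LHS = arcsin(sin(x)) ≈ 1.0472
RHS = x ≈ 2.0944
Since 1.0472 ≠ 2.0944, the equation fails at this point, so it cannot hold for every real x for which both sides are defined.
arcsin only returns values in [-π/2, π/2], so arcsin(sin(x)) = x holds only for x in that interval, not for all real x.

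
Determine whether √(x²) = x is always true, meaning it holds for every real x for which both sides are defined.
Claim: √(x²) = x.
Test a specific point where both sides are defined: x = -2.
LHS = √(x²) ≈ 2.0000
RHS = x ≈ -2.0000
Since 2.0000 ≠ -2.0000, the equation fails at this point, so it cannot hold for every real x for which both sides are defined.
√(x²) = |x|, which differs from x whenever x < 0 (both sides are defined for every real x).

Conclusion: No, this is NOT an identity.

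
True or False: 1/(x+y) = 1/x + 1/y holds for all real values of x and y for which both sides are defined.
Claim: 1/(x+y) = 1/x + 1/y.
Test a specific point where both sides are defined: x = 4, y = -3.
LHS = 1/(x+y) ≈ 1.0000
RHS = 1/x + 1/y ≈ -0.0833
Since 1.0000 ≠ -0.0833, the equation fails at this point, so it cannot hold for all real values of x and y for which both sides are defined.
1/x + 1/y = (x+y)/(xy), which is not 1/(x+y).

Conclusion: False.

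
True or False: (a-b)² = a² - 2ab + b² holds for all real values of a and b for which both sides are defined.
True.

Claim: (a-b)² = a² - 2ab + b².
Reasoning: Expand: (a-b)² = (a-b)(a-b) = a·a - a·b - b·a + b·b = a² - 2ab + b².
So the two sides agree for all real values of a and b for which both sides are defined.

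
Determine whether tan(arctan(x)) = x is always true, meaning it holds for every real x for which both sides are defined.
Claim: tan(arctan(x)) = x.
Reasoning: For every real x, arctan(x) is by definition the angle in (-π/2, π/2) whose tangent equals x. Taking the tangent of that angle returns x.
So the two sides agree for every real x for which both sides are defined.

Conclusion: Yes, this is an identity.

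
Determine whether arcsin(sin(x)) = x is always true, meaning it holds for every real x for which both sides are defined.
Claim: arcsin(sin(x)) = x.
Test a specific point where both sides are defined: x = 3π/4.
LHS = arcsin(sin(x)) ≈ 0.7854
RHS = x ≈ 2.3562
Since 0.7854 ≠ 2.3562, the equation fails at this point, so it cannot hold for every real x for which both sides are defined.
arcsin only returns values in [-π/2, π/2], so arcsin(sin(x)) = x holds only for x in that interval, not for all real x.

Conclusion: No, this is NOT an identity.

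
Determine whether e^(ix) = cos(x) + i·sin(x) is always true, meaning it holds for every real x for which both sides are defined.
Yes, this is an identity.

Claim: e^(ix) = cos(x) + i·sin(x).
Reasoning: Euler's formula. Expand e^(ix) = Σ (ix)^k / k!. Since i² = -1, the even-k terms are Σ (-1)^m x^(2m)/(2m)! = cos(x) and the odd-k terms are i · Σ (-1)^m x^(2m+1)/(2m+1)! = i·sin(x).
So the two sides agree for every real x for which both sides are defined.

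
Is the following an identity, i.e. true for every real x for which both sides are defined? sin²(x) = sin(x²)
No, this is NOT an identity.

Claim: sin²(x) = sin(x²).
Test a specific point where both sides are defined: x = -π/6.
LHS = sin²(x) ≈ 0.2500
RHS = sin(x²) ≈ 0.2707
Since 0.2500 ≠ 0.2707, the equation fails at this point, so it cannot hold for every real x for which both sides are defined.
sin²(x) means (sin x)², squaring the output; sin(x²) squares the input. These are different functions.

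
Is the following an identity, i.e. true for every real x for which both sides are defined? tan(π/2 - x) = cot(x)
Yes, this is an identity.

Claim: tan(π/2 - x) = cot(x).
Reasoning: tan(π/2 - x) = sin(π/2 - x)/cos(π/2 - x) = cos(x)/sin(x) = cot(x), using the cofunction identities sin(π/2 - x) = cos(x) and cos(π/2 - x) = sin(x).
So the two sides agree for every real x for which both sides are defined.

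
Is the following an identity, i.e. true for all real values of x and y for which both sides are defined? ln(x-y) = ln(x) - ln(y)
Claim: ln(x-y) = ln(x) - ln(y).
Test a specific point where both sides are defined: x = 3, y = 1/2.
LHS = ln(x-y) ≈ 0.9163
RHS = ln(x) - ln(y) ≈ 1.7918
Since 0.9163 ≠ 1.7918, the equation fails at this point, so it cannot hold for all real values of x and y for which both sides are defined.
ln(x) - ln(y) = ln(x/y), not ln(x-y).

Conclusion: No, this is NOT an identity.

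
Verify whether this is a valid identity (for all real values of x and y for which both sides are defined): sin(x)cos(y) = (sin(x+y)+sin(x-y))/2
Claim: sin(x)cos(y) = (sin(x+y)+sin(x-y))/2.
Reasoning: sin(x+y) = sin(x)cos(y) + cos(x)sin(y) and sin(x-y) = sin(x)cos(y) - cos(x)sin(y). Adding, sin(x+y) + sin(x-y) = 2sin(x)cos(y); divide by 2.
So the two sides agree for all real values of x and y for which both sides are defined.

Conclusion: Yes, this is an identity.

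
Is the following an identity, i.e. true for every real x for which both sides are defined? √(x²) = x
No, this is NOT an identity.

Claim: √(x²) = x.
Test a specific point where both sides are defined: x = -2.
LHS = √(x²) ≈ 2.0000
RHS = x ≈ -2.0000
Since 2.0000 ≠ -2.0000, the equation fails at this point, so it cannot hold for every real x for which both sides are defined.
√(x²) = |x|, which differs from x whenever x < 0 (both sides are defined for every real x).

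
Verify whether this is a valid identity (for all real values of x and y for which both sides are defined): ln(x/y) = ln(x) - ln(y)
Yes, this is an identity.

Claim: ln(x/y) = ln(x) - ln(y).
Reasoning: Both sides are simultaneously defined only when x, y > 0. Write x = e^p, y = e^q. Then x/y = e^(p-q), so ln(x/y) = p - q = ln(x) - ln(y).
So the two sides agree for all real values of x and y for which both sides are defined.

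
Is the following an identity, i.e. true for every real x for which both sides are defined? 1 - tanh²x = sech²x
Claim: 1 - tanh²x = sech²x.
Reasoning: Divide cosh²x - sinh²x = 1 through by cosh²x (never zero): 1 - tanh²x = 1/cosh²x = sech²x.
So the two sides agree for every real x for which both sides are defined.

Conclusion: Yes, this is an identity.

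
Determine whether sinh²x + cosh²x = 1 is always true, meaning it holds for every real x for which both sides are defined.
Claim: sinh²x + cosh²x = 1.
Test a specific point where both sides are defined: x = 1.
LHS = sinh²x + cosh²x ≈ 3.7622
RHS = 1 ≈ 1.0000
Since 3.7622 ≠ 1.0000, the equation fails at this point, so it cannot hold for every real x for which both sides are defined.
The correct hyperbolic identity is cosh²x - sinh²x = 1 (a difference); the sum sinh²x + cosh²x equals cosh(2x).

Conclusion: No, this is NOT an identity.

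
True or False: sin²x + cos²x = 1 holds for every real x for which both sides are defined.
Claim: sin²x + cos²x = 1.
Reasoning: The point (cos x, sin x) lies on the unit circle X² + Y² = 1, so cos²x + sin²x = 1 for every real x.
So the two sides agree for every real x for which both sides are defined.

Conclusion: True.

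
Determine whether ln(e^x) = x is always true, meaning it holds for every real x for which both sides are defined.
Claim: ln(e^x) = x.
Reasoning: ln is the inverse of the exponential: ln(e^x) asks for the exponent p with e^p = e^x, and since e^p is one-to-one that exponent is p = x.
So the two sides agree for every real x for which both sides are defined.

Conclusion: Yes, this is an identity.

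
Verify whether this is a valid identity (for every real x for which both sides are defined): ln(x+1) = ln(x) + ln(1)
Claim: ln(x+1) = ln(x) + ln(1).
Test a specific point where both sides are defined: x = 3/2.
LHS = ln(x+1) ≈ 0.9163
RHS = ln(x) + ln(1) ≈ 0.4055
Since 0.9163 ≠ 0.4055, the equation fails at this point, so it cannot hold for every real x for which both sides are defined.
ln(1) = 0, so the right side is just ln(x), which differs from ln(x+1).

Conclusion: No, this is NOT an identity.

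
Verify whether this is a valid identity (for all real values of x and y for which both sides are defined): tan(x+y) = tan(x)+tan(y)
No, this is NOT an identity.

Claim: tan(x+y) = tan(x)+tan(y).
Test a specific point where both sides are defined: x = -π/3, y = -π/3.
LHS = tan(x+y) ≈ 1.7321
RHS = tan(x)+tan(y) ≈ -3.4641
Since 1.7321 ≠ -3.4641, the equation fails at this point, so it cannot hold for all real values of x and y for which both sides are defined.
The correct formula is tan(x+y) = (tan(x) + tan(y))/(1 - tan(x)tan(y)).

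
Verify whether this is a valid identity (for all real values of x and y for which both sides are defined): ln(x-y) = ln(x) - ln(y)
No, this is NOT an identity.

Claim: ln(x-y) = ln(x) - ln(y).
Test a specific point where both sides are defined: x = 5, y = 2.
LHS = ln(x-y) ≈ 1.0986
RHS = ln(x) - ln(y) ≈ 0.9163
Since 1.0986 ≠ 0.9163, the equation fails at this point, so it cannot hold for all real values of x and y for which both sides are defined.
ln(x) - ln(y) = ln(x/y), not ln(x-y).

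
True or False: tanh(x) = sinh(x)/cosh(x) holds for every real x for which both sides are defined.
True.

Claim: tanh(x) = sinh(x)/cosh(x).
Reasoning: tanh(x) is defined as sinh(x)/cosh(x) = (e^x - e^-x)/(e^x + e^-x); cosh(x) ≥ 1 is never zero, so this holds for every real x.
So the two sides agree for every real x for which both sides are defined.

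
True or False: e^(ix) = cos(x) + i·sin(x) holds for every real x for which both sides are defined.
True.

Claim: e^(ix) = cos(x) + i·sin(x).
Reasoning: Euler's formula. Expand e^(ix) = Σ (ix)^k / k!. Since i² = -1, the even-k terms are Σ (-1)^m x^(2m)/(2m)! = cos(x) and the odd-k terms are i · Σ (-1)^m x^(2m+1)/(2m+1)! = i·sin(x).
So the two sides agree for every real x for which both sides are defined.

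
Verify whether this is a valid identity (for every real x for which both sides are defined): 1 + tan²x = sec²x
Claim: 1 + tan²x = sec²x.
Reasoning: Start from sin²x + cos²x = 1 and divide every term by cos²x (allowed wherever tan x and sec x are defined): tan²x + 1 = 1/cos²x = sec²x.
So the two sides agree for every real x for which both sides are defined.

Conclusion: Yes, this is an identity.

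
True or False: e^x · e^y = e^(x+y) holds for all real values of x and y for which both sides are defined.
True.

Claim: e^x · e^y = e^(x+y).
Reasoning: This is the law of exponents for a common base: multiplying powers adds exponents. E.g. from the series, (Σ x^j/j!)(Σ y^k/k!) = Σ_m (Σ_{j+k=m} x^j y^k/(j!k!)) = Σ_m (x+y)^m/m! by the binomial theorem.
So the two sides agree for all real values of x and y for which both sides are defined.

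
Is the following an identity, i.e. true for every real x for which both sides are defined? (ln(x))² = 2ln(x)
No, this is NOT an identity.

Claim: (ln(x))² = 2ln(x).
Test a specific point where both sides are defined: x = 1/2.
LHS = (ln(x))² ≈ 0.4805
RHS = 2ln(x) ≈ -1.3863
Since 0.4805 ≠ -1.3863, the equation fails at this point, so it cannot hold for every real x for which both sides are defined.
2ln(x) equals ln(x²), which is not the same as (ln x)².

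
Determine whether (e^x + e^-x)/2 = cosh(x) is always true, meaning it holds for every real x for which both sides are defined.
Yes, this is an identity.

Claim: (e^x + e^-x)/2 = cosh(x).
Reasoning: This is exactly the definition of the hyperbolic cosine: cosh(x) := (e^x + e^-x)/2.
So the two sides agree for every real x for which both sides are defined.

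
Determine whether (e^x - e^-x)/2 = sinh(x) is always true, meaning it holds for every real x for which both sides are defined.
Yes, this is an identity.

Claim: (e^x - e^-x)/2 = sinh(x).
Reasoning: This is exactly the definition of the hyperbolic sine: sinh(x) := (e^x - e^-x)/2.
So the two sides agree for every real x for which both sides are defined.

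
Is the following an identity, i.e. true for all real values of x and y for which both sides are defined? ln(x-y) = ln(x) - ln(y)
No, this is NOT an identity.

Claim: ln(x-y) = ln(x) - ln(y).
Test a specific point where both sides are defined: x = 3, y = 2.
LHS = ln(x-y) ≈ 0.0000
RHS = ln(x) - ln(y) ≈ 0.4055
Since 0.0000 ≠ 0.4055, the equation fails at this point, so it cannot hold for all real values of x and y for which both sides are defined.
ln(x) - ln(y) = ln(x/y), not ln(x-y).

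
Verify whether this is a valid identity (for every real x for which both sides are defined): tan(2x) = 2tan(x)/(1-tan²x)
Yes, this is an identity.

Claim: tan(2x) = 2tan(x)/(1-tan²x).
Reasoning: tan(2x) = sin(2x)/cos(2x) = 2sin(x)cos(x) / (cos²x - sin²x). Divide numerator and denominator by cos²x: 2tan(x) / (1 - tan²x).
So the two sides agree for every real x for which both sides are defined.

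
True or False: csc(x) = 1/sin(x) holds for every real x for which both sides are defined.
True.

Claim: csc(x) = 1/sin(x).
Reasoning: csc(x) is by definition the reciprocal of sin(x), wherever sin(x) ≠ 0.
So the two sides agree for every real x for which both sides are defined.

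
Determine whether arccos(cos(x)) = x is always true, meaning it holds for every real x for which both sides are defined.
Claim: arccos(cos(x)) = x.
Test a specific point where both sides are defined: x = -π/2.
LHS = arccos(cos(x)) ≈ 1.5708
RHS = x ≈ -1.5708
Since 1.5708 ≠ -1.5708, the equation fails at this point, so it cannot hold for every real x for which both sides are defined.
arccos only returns values in [0, π], so arccos(cos(x)) = x holds only for x in that interval, not for all real x.

Conclusion: No, this is NOT an identity.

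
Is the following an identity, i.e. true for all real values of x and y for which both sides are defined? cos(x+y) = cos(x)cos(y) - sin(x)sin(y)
Yes, this is an identity.

Claim: cos(x+y) = cos(x)cos(y) - sin(x)sin(y).
Reasoning: By Euler's formula e^(i(x+y)) = e^(ix)·e^(iy) = (cos x + i·sin x)(cos y + i·sin y). The real part of the left side is cos(x+y); the real part of the product is cos(x)cos(y) - sin(x)sin(y) (since i·i = -1).
So the two sides agree for all real values of x and y for which both sides are defined.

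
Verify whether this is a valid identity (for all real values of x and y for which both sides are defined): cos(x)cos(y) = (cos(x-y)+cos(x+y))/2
Yes, this is an identity.

Claim: cos(x)cos(y) = (cos(x-y)+cos(x+y))/2.
Reasoning: cos(x-y) = cos(x)cos(y) + sin(x)sin(y) and cos(x+y) = cos(x)cos(y) - sin(x)sin(y). Adding, cos(x-y) + cos(x+y) = 2cos(x)cos(y); divide by 2.
So the two sides agree for all real values of x and y for which both sides are defined.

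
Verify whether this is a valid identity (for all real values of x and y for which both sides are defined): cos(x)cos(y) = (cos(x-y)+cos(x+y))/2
Claim: cos(x)cos(y) = (cos(x-y)+cos(x+y))/2.
Reasoning: cos(x-y) = cos(x)cos(y) + sin(x)sin(y) and cos(x+y) = cos(x)cos(y) - sin(x)sin(y). Adding, cos(x-y) + cos(x+y) = 2cos(x)cos(y); divide by 2.
So the two sides agree for all real values of x and y for which both sides are defined.

Conclusion: Yes, this is an identity.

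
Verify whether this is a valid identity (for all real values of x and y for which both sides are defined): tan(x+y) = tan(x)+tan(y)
Claim: tan(x+y) = tan(x)+tan(y).
Test a specific point where both sides are defined: x = -π/4, y = π/3.
LHS = tan(x+y) ≈ 0.2679
RHS = tan(x)+tan(y) ≈ 0.7321
Since 0.2679 ≠ 0.7321, the equation fails at this point, so it cannot hold for all real values of x and y for which both sides are defined.
The correct formula is tan(x+y) = (tan(x) + tan(y))/(1 - tan(x)tan(y)).

Conclusion: No, this is NOT an identity.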